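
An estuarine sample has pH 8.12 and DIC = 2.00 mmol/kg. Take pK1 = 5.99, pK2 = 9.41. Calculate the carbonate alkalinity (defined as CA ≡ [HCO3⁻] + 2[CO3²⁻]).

CA = [HCO3⁻] + 2[CO3²⁻] = (α₁ + 2α₂)·DIC
At pH 8.12: [H⁺]/K1 = 10^-2.13 = 0.0074131, K2/[H⁺] = 10^-1.29 = 0.051286
α₁ = 1/(1 + 0.0074131 + 0.051286) = 1/1.0587 = 0.9446; α₂ = α₁·K2/[H⁺] = 0.04844
α₁ + 2α₂ = 1.0414
CA = 1.0414 × 2.00 = 2.08 mmol/kg

CA = 2.08 mmol/kg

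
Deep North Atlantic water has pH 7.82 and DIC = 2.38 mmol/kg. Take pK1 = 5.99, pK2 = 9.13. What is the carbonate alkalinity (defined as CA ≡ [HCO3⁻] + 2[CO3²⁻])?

CA = [HCO3⁻] + 2[CO3²⁻] = (α₁ + 2α₂)·DIC
At pH 7.82: [H⁺]/K1 = 10^-1.83 = 0.014791, K2/[H⁺] = 10^-1.31 = 0.048978
α₁ = 1/(1 + 0.014791 + 0.048978) = 1/1.0638 = 0.9401; α₂ = α₁·K2/[H⁺] = 0.04604
α₁ + 2α₂ = 1.0321
CA = 1.0321 × 2.38 = 2.46 mmol/kg

CA = 2.46 mmol/kg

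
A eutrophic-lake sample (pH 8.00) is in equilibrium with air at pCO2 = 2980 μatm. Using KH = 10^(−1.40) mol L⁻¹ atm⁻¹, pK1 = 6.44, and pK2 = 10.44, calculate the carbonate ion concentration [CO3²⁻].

[CO2*] = KH · pCO2 = 10^(−1.40) × 2980×10^-6 = 1.186×10^-4 mol/L
α₀ = 1/(1 + K1/[H⁺] + K1K2/[H⁺]²) = 1/(1 + 10^+1.56 + 10^-0.88) = 0.02671
DIC = [CO2*]/α₀ = 1.186×10^-4 / 0.02671 = 4.442 mmol/L
[CO3²⁻] = α₂·DIC; α₂ = 0.003521, so [CO3²⁻] = 0.003521 × 4.442 = 0.0156 mmol/L = 15.6 μmol/L

[CO3²⁻] = 15.6 μmol/L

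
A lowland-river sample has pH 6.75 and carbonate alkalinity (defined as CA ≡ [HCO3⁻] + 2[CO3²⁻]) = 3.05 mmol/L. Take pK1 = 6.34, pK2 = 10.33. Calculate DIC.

DIC = 4.24 mmol/L

CA = [HCO3⁻] + 2[CO3²⁻] = (α₁ + 2α₂)·DIC
At pH 6.75: [H⁺]/K1 = 10^-0.41 = 0.38905, K2/[H⁺] = 10^-3.58 = 0.00026303
α₁ = 1/(1 + 0.38905 + 0.00026303) = 1/1.3893 = 0.7198; α₂ = α₁·K2/[H⁺] = 0.0001893
α₁ + 2α₂ = 0.7202
DIC = CA / (α₁ + 2α₂) = 3.05 / 0.7202 = 4.24 mmol/L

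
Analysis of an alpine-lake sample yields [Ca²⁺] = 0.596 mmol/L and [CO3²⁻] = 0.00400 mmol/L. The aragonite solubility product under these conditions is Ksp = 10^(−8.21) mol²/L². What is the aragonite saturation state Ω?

Ω = 0.387

Ksp = 10^(−8.21) = 6.166×10^-9
Ω = [Ca²⁺][CO3²⁻]/Ksp = (0.596×10^-3)(0.00400×10^-3) / 6.166×10^-9 = 0.387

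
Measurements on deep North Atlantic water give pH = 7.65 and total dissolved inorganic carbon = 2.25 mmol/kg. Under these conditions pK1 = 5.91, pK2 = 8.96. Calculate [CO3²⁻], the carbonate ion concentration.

[CO3²⁻] = 0.103 mmol/kg

α₂ = 1 / (1 + [H⁺]/K2 + [H⁺]²/(K1K2)) = 1 / (1 + 10^+1.31 + 10^-0.43)
   = 1 / (1 + 20.417 + 0.37154) = 1/21.789 = 0.04589
[CO3²⁻] = α₂ × DIC = 0.04589 × 2.25 = 0.103 mmol/kg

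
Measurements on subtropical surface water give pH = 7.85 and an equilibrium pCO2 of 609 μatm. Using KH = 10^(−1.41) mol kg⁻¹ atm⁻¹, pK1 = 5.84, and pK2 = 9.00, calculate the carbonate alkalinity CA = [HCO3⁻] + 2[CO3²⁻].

CA = 2.77 mmol/kg

[CO2*] = KH · pCO2 = 10^(−1.41) × 609×10^-6 = 2.369×10^-5 mol/kg
α₀ = 1/(1 + K1/[H⁺] + K1K2/[H⁺]²) = 1/(1 + 10^+2.01 + 10^+0.86) = 0.009044
DIC = [CO2*]/α₀ = 2.369×10^-5 / 0.009044 = 2.620 mmol/kg
CA = (α₁ + 2α₂)·DIC = (0.9254 + 2×0.06552) × 2.620 = 2.77 mmol/kg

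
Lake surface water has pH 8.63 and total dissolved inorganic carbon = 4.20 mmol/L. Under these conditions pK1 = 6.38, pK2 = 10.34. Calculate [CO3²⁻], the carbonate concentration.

[CO3²⁻] = 0.0799 mmol/L

α₂ = 1 / (1 + [H⁺]/K2 + [H⁺]²/(K1K2)) = 1 / (1 + 10^+1.71 + 10^-0.54)
   = 1 / (1 + 51.286 + 0.28840) = 1/52.575 = 0.01902
[CO3²⁻] = α₂ × DIC = 0.01902 × 4.20 = 0.0799 mmol/L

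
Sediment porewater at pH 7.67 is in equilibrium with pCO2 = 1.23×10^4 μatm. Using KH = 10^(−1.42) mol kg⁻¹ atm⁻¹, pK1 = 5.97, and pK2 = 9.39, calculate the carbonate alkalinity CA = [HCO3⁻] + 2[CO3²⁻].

CA = 24.3 mmol/kg

[CO2*] = KH · pCO2 = 10^(−1.42) × 1.23×10^4×10^-6 = 4.676×10^-4 mol/kg
α₀ = 1/(1 + K1/[H⁺] + K1K2/[H⁺]²) = 1/(1 + 10^+1.70 + 10^-0.02) = 0.01920
DIC = [CO2*]/α₀ = 4.676×10^-4 / 0.01920 = 24.35 mmol/kg
CA = (α₁ + 2α₂)·DIC = (0.9625 + 2×0.01834) × 24.35 = 24.3 mmol/kg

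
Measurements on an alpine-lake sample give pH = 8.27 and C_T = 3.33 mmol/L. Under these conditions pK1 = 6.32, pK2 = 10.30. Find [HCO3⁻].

[HCO3⁻] = 3.26 mmol/L

α₁ = 1 / (1 + [H⁺]/K1 + K2/[H⁺]) = 1 / (1 + 10^-1.95 + 10^-2.03)
   = 1 / (1 + 0.011220 + 0.0093325) = 1/1.0206 = 0.9799
[HCO3⁻] = α₁ × DIC = 0.9799 × 3.33 = 3.26 mmol/L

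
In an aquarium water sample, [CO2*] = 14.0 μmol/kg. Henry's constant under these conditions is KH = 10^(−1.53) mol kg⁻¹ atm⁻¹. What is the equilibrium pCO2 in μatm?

KH = 10^(−1.53) = 2.951×10^-2 mol kg⁻¹ atm⁻¹
pCO2 = [CO2*]/KH = 14.0×10^-6 / 2.951×10^-2 = 4.74×10^-4 atm = 474 μatm

pCO2 = 474 μatm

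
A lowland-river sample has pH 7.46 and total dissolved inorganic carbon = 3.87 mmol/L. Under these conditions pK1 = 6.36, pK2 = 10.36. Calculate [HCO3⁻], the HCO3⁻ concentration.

[HCO3⁻] = 3.58 mmol/L

α₁ = 1 / (1 + [H⁺]/K1 + K2/[H⁺]) = 1 / (1 + 10^-1.10 + 10^-2.90)
   = 1 / (1 + 0.079433 + 0.0012589) = 1/1.0807 = 0.9253
[HCO3⁻] = α₁ × DIC = 0.9253 × 3.87 = 3.58 mmol/L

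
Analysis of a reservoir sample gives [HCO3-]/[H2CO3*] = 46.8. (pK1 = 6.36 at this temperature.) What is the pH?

pH = 8.03

From K1 = [H⁺][HCO3-]/[H2CO3*]:  pH = pK1 + log₁₀([HCO3-]/[H2CO3*])
log₁₀(46.8) = +1.670
pH = 6.36 + (+1.670) = 8.03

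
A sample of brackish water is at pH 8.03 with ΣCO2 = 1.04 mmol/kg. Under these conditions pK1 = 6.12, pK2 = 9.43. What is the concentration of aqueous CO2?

[CO2*] = 12.2 μmol/kg

α₀ = 1 / (1 + K1/[H⁺] + K1K2/[H⁺]²) = 1 / (1 + 10^+1.91 + 10^+0.51)
   = 1 / (1 + 81.283 + 3.2359) = 1/85.519 = 0.01169
[CO2*] = α₀ × DIC = 0.01169 × 1.04 = 0.0122 mmol/kg = 12.2 μmol/kg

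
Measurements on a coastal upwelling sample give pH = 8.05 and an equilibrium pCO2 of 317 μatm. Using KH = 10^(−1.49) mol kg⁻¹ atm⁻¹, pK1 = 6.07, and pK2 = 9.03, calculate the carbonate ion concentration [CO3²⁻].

[CO2*] = KH · pCO2 = 10^(−1.49) × 317×10^-6 = 1.026×10^-5 mol/kg
α₀ = 1/(1 + K1/[H⁺] + K1K2/[H⁺]²) = 1/(1 + 10^+1.98 + 10^+1.00) = 0.009390
DIC = [CO2*]/α₀ = 1.026×10^-5 / 0.009390 = 1.092 mmol/kg
[CO3²⁻] = α₂·DIC; α₂ = 0.09390, so [CO3²⁻] = 0.09390 × 1.092 = 0.103 mmol/kg

[CO3²⁻] = 0.103 mmol/kg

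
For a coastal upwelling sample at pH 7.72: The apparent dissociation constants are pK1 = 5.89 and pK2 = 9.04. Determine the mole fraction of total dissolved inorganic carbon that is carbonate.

α₂ = 0.0450

α₂ = 1 / (1 + [H⁺]/K2 + [H⁺]²/(K1K2)) = 1 / (1 + 10^+1.32 + 10^-0.51)
   = 1 / (1 + 20.893 + 0.30903) = 1/22.202 = 0.04504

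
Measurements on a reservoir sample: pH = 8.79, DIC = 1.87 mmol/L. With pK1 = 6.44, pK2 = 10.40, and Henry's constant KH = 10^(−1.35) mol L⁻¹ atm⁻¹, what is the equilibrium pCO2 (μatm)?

α₀ = 1 / (1 + K1/[H⁺] + K1K2/[H⁺]²) = 1 / (1 + 10^+2.35 + 10^+0.74)
   = 1 / (1 + 223.87 + 5.4954) = 1/230.37 = 0.004341
[CO2*] = α₀ × DIC = 0.004341 × 1.87 = 0.008117 mmol/L = 8.117 μmol/L
pCO2 = [CO2*]/KH = 8.117×10^-6 / 4.467×10^-2 = 182 μatm

pCO2 = 182 μatm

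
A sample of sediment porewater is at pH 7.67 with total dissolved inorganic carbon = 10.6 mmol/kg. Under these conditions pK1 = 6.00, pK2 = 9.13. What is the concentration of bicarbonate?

α₁ = 1 / (1 + [H⁺]/K1 + K2/[H⁺]) = 1 / (1 + 10^-1.67 + 10^-1.46)
   = 1 / (1 + 0.021380 + 0.034674) = 1/1.0561 = 0.9469
[HCO3⁻] = α₁ × DIC = 0.9469 × 10.6 = 10.0 mmol/kg

[HCO3⁻] = 10.0 mmol/kg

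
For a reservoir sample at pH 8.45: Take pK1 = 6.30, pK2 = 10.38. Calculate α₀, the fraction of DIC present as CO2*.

α₀ = 0.00695

α₀ = 1 / (1 + K1/[H⁺] + K1K2/[H⁺]²) = 1 / (1 + 10^+2.15 + 10^+0.22)
   = 1 / (1 + 141.25 + 1.6596) = 1/143.91 = 0.006949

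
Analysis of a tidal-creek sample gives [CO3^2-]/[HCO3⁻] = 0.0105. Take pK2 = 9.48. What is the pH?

pH = 7.50

From K2 = [H⁺][CO3^2-]/[HCO3⁻]:  pH = pK2 + log₁₀([CO3^2-]/[HCO3⁻])
log₁₀(0.0105) = -1.979
pH = 9.48 + (-1.979) = 7.50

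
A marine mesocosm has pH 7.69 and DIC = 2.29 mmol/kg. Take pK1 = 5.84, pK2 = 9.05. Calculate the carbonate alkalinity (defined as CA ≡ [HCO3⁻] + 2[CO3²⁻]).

CA = [HCO3⁻] + 2[CO3²⁻] = (α₁ + 2α₂)·DIC
At pH 7.69: [H⁺]/K1 = 10^-1.85 = 0.014125, K2/[H⁺] = 10^-1.36 = 0.043652
α₁ = 1/(1 + 0.014125 + 0.043652) = 1/1.0578 = 0.9454; α₂ = α₁·K2/[H⁺] = 0.04127
α₁ + 2α₂ = 1.0279
CA = 1.0279 × 2.29 = 2.35 mmol/kg

CA = 2.35 mmol/kg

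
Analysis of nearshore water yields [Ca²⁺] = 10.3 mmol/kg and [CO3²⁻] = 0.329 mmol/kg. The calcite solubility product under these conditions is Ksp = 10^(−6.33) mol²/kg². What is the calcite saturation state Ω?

Ω = 7.24

Ksp = 10^(−6.33) = 4.677×10^-7
Ω = [Ca²⁺][CO3²⁻]/Ksp = (10.3×10^-3)(0.329×10^-3) / 4.677×10^-7 = 7.24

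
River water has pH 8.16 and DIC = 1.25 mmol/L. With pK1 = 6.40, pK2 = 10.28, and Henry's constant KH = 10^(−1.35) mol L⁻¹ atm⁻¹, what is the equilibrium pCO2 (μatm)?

pCO2 = 474 μatm

α₀ = 1 / (1 + K1/[H⁺] + K1K2/[H⁺]²) = 1 / (1 + 10^+1.76 + 10^-0.36)
   = 1 / (1 + 57.544 + 0.43652) = 1/58.981 = 0.01695
[CO2*] = α₀ × DIC = 0.01695 × 1.25 = 0.02119 mmol/L
pCO2 = [CO2*]/KH = 2.119×10^-5 / 4.467×10^-2 = 474 μatm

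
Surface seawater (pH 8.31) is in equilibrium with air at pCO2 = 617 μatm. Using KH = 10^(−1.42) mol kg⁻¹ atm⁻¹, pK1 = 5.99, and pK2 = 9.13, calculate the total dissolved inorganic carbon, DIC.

DIC = 5.67 mmol/kg

[CO2*] = KH · pCO2 = 10^(−1.42) × 617×10^-6 = 2.346×10^-5 mol/kg
α₀ = 1/(1 + K1/[H⁺] + K1K2/[H⁺]²) = 1/(1 + 10^+2.32 + 10^+1.50) = 0.004140
DIC = [CO2*]/α₀ = 2.346×10^-5 / 0.004140 = 5.67 mmol/kg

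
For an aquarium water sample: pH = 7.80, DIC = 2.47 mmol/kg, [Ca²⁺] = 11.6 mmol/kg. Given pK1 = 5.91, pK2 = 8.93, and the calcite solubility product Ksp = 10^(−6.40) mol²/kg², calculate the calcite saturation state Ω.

Ω = 4.91

α₂ = 1 / (1 + [H⁺]/K2 + [H⁺]²/(K1K2)) = 1 / (1 + 10^+1.13 + 10^-0.76)
   = 1 / (1 + 13.490 + 0.17378) = 1/14.663 = 0.06820
[CO3²⁻] = α₂ × DIC = 0.06820 × 2.47 = 0.1684 mmol/kg
Ksp = 10^(−6.40) = 3.981×10^-7
Ω = [Ca²⁺][CO3²⁻]/Ksp = (11.6×10^-3)(1.684×10^-4) / 3.981×10^-7 = 4.91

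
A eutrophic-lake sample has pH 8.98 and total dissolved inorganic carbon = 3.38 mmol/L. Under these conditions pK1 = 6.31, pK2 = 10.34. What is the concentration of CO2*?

α₀ = 1 / (1 + K1/[H⁺] + K1K2/[H⁺]²) = 1 / (1 + 10^+2.67 + 10^+1.31)
   = 1 / (1 + 467.74 + 20.417) = 1/489.15 = 0.002044
[CO2*] = α₀ × DIC = 0.002044 × 3.38 = 0.00691 mmol/L = 6.91 μmol/L

[CO2*] = 6.91 μmol/L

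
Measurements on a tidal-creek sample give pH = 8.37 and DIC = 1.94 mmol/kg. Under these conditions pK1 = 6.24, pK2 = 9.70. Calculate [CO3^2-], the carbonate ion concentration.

α₂ = 1 / (1 + [H⁺]/K2 + [H⁺]²/(K1K2)) = 1 / (1 + 10^+1.33 + 10^-0.80)
   = 1 / (1 + 21.380 + 0.15849) = 1/22.538 = 0.04437
[CO3²⁻] = α₂ × DIC = 0.04437 × 1.94 = 0.0861 mmol/kg

[CO3²⁻] = 0.0861 mmol/kg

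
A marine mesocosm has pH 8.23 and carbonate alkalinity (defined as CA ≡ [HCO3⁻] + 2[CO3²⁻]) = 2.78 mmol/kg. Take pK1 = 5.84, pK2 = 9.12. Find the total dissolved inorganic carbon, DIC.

CA = [HCO3⁻] + 2[CO3²⁻] = (α₁ + 2α₂)·DIC
At pH 8.23: [H⁺]/K1 = 10^-2.39 = 0.0040738, K2/[H⁺] = 10^-0.89 = 0.12882
α₁ = 1/(1 + 0.0040738 + 0.12882) = 1/1.1329 = 0.8827; α₂ = α₁·K2/[H⁺] = 0.1137
α₁ + 2α₂ = 1.1101
DIC = CA / (α₁ + 2α₂) = 2.78 / 1.1101 = 2.50 mmol/kg

DIC = 2.50 mmol/kg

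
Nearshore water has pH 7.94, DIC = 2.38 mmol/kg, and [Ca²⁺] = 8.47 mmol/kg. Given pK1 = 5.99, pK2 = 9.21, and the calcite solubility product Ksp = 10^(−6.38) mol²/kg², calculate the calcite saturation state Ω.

Ω = 2.44

α₂ = 1 / (1 + [H⁺]/K2 + [H⁺]²/(K1K2)) = 1 / (1 + 10^+1.27 + 10^-0.68)
   = 1 / (1 + 18.621 + 0.20893) = 1/19.830 = 0.05043
[CO3²⁻] = α₂ × DIC = 0.05043 × 2.38 = 0.1200 mmol/kg
Ksp = 10^(−6.38) = 4.169×10^-7
Ω = [Ca²⁺][CO3²⁻]/Ksp = (8.47×10^-3)(1.200×10^-4) / 4.169×10^-7 = 2.44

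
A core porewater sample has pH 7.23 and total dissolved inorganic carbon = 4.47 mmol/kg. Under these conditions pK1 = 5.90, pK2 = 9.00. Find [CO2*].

α₀ = 1 / (1 + K1/[H⁺] + K1K2/[H⁺]²) = 1 / (1 + 10^+1.33 + 10^-0.44)
   = 1 / (1 + 21.380 + 0.36308) = 1/22.743 = 0.04397
[CO2*] = α₀ × DIC = 0.04397 × 4.47 = 0.197 mmol/kg

[CO2*] = 0.197 mmol/kg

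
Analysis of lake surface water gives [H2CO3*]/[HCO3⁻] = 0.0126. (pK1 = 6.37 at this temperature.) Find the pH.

From K1 = [H⁺][HCO3⁻]/[H2CO3*]:  pH = pK1 − log₁₀([H2CO3*]/[HCO3⁻])
log₁₀(0.0126) = -1.900
pH = 6.37 − (-1.900) = 8.27

pH = 8.27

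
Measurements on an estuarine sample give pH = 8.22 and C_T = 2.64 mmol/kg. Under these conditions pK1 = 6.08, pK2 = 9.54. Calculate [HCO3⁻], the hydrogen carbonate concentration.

α₁ = 1 / (1 + [H⁺]/K1 + K2/[H⁺]) = 1 / (1 + 10^-2.14 + 10^-1.32)
   = 1 / (1 + 0.0072444 + 0.047863) = 1/1.0551 = 0.9478
[HCO3⁻] = α₁ × DIC = 0.9478 × 2.64 = 2.50 mmol/kg

[HCO3⁻] = 2.50 mmol/kg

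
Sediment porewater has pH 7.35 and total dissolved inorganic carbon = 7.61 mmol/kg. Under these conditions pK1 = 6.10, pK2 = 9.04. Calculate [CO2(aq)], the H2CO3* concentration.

α₀ = 1 / (1 + K1/[H⁺] + K1K2/[H⁺]²) = 1 / (1 + 10^+1.25 + 10^-0.44)
   = 1 / (1 + 17.783 + 0.36308) = 1/19.146 = 0.05223
[CO2*] = α₀ × DIC = 0.05223 × 7.61 = 0.397 mmol/kg

[CO2*] = 0.397 mmol/kg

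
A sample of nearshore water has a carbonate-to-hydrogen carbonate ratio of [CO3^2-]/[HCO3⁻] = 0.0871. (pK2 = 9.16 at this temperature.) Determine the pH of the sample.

pH = 8.10

From K2 = [H⁺][CO3^2-]/[HCO3⁻]:  pH = pK2 + log₁₀([CO3^2-]/[HCO3⁻])
log₁₀(0.0871) = -1.060
pH = 9.16 + (-1.060) = 8.10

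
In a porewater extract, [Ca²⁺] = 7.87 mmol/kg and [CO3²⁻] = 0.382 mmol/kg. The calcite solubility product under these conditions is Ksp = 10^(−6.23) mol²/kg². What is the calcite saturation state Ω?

Ksp = 10^(−6.23) = 5.888×10^-7
Ω = [Ca²⁺][CO3²⁻]/Ksp = (7.87×10^-3)(0.382×10^-3) / 5.888×10^-7 = 5.11

Ω = 5.11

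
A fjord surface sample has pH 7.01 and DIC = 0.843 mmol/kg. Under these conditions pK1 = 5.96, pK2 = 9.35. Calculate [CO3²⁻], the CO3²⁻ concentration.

α₂ = 1 / (1 + [H⁺]/K2 + [H⁺]²/(K1K2)) = 1 / (1 + 10^+2.34 + 10^+1.29)
   = 1 / (1 + 218.78 + 19.498) = 1/239.27 = 0.004179
[CO3²⁻] = α₂ × DIC = 0.004179 × 0.843 = 0.00352 mmol/kg = 3.52 μmol/kg

[CO3²⁻] = 3.52 μmol/kg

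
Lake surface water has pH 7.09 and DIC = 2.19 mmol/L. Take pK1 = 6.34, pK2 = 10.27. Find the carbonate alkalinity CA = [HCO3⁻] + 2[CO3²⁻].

CA = 1.86 mmol/L

CA = [HCO3⁻] + 2[CO3²⁻] = (α₁ + 2α₂)·DIC
At pH 7.09: [H⁺]/K1 = 10^-0.75 = 0.17783, K2/[H⁺] = 10^-3.18 = 0.00066069
α₁ = 1/(1 + 0.17783 + 0.00066069) = 1/1.1785 = 0.8485; α₂ = α₁·K2/[H⁺] = 0.0005606
α₁ + 2α₂ = 0.8497
CA = 0.8497 × 2.19 = 1.86 mmol/L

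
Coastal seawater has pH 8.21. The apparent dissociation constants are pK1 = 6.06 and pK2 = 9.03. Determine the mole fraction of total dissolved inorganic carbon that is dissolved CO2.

α₀ = 1 / (1 + K1/[H⁺] + K1K2/[H⁺]²) = 1 / (1 + 10^+2.15 + 10^+1.33)
   = 1 / (1 + 141.25 + 21.380) = 1/163.63 = 0.006111

α₀ = 0.00611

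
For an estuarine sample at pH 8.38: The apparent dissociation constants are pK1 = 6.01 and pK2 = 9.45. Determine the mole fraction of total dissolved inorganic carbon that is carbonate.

α₂ = 1 / (1 + [H⁺]/K2 + [H⁺]²/(K1K2)) = 1 / (1 + 10^+1.07 + 10^-1.30)
   = 1 / (1 + 11.749 + 0.050119) = 1/12.799 = 0.07813

α₂ = 0.0781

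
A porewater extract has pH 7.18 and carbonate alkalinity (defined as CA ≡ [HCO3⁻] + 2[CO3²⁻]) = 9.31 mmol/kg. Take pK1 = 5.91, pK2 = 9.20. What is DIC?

CA = [HCO3⁻] + 2[CO3²⁻] = (α₁ + 2α₂)·DIC
At pH 7.18: [H⁺]/K1 = 10^-1.27 = 0.053703, K2/[H⁺] = 10^-2.02 = 0.0095499
α₁ = 1/(1 + 0.053703 + 0.0095499) = 1/1.0633 = 0.9405; α₂ = α₁·K2/[H⁺] = 0.008982
α₁ + 2α₂ = 0.9585
DIC = CA / (α₁ + 2α₂) = 9.31 / 0.9585 = 9.71 mmol/kg

DIC = 9.71 mmol/kg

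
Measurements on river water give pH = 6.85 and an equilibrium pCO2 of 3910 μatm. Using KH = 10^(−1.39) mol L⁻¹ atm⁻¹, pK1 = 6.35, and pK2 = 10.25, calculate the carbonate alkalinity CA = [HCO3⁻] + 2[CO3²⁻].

CA = 0.504 mmol/L

[CO2*] = KH · pCO2 = 10^(−1.39) × 3910×10^-6 = 1.593×10^-4 mol/L
α₀ = 1/(1 + K1/[H⁺] + K1K2/[H⁺]²) = 1/(1 + 10^+0.50 + 10^-2.90) = 0.2402
DIC = [CO2*]/α₀ = 1.593×10^-4 / 0.2402 = 0.6632 mmol/L
CA = (α₁ + 2α₂)·DIC = (0.7595 + 2×0.0003024) × 0.6632 = 0.504 mmol/L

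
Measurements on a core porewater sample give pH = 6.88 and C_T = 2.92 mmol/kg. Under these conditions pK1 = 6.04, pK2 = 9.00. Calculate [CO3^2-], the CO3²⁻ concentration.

[CO3²⁻] = 19.2 μmol/kg

α₂ = 1 / (1 + [H⁺]/K2 + [H⁺]²/(K1K2)) = 1 / (1 + 10^+2.12 + 10^+1.28)
   = 1 / (1 + 131.83 + 19.055) = 1/151.88 = 0.006584
[CO3²⁻] = α₂ × DIC = 0.006584 × 2.92 = 0.0192 mmol/kg = 19.2 μmol/kg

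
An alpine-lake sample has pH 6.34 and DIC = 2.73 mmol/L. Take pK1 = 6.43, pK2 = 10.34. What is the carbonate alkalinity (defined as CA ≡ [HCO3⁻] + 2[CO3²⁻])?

CA = [HCO3⁻] + 2[CO3²⁻] = (α₁ + 2α₂)·DIC
At pH 6.34: [H⁺]/K1 = 10^0.09 = 1.2303, K2/[H⁺] = 10^-4.00 = 0.00010000
α₁ = 1/(1 + 1.2303 + 0.00010000) = 1/2.2304 = 0.4484; α₂ = α₁·K2/[H⁺] = 4.484×10^-5
α₁ + 2α₂ = 0.4484
CA = 0.4484 × 2.73 = 1.22 mmol/L

CA = 1.22 mmol/L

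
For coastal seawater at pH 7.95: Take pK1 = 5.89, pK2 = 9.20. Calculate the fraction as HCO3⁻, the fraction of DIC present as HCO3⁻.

α₁ = 1 / (1 + [H⁺]/K1 + K2/[H⁺]) = 1 / (1 + 10^-2.06 + 10^-1.25)
   = 1 / (1 + 0.0087096 + 0.056234) = 1/1.0649 = 0.9390

α₁ = 0.939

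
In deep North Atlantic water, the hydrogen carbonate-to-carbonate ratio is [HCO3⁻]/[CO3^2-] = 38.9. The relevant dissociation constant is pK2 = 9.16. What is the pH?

From K2 = [H⁺][CO3^2-]/[HCO3⁻]:  pH = pK2 − log₁₀([HCO3⁻]/[CO3^2-])
log₁₀(38.9) = +1.590
pH = 9.16 − (+1.590) = 7.57

pH = 7.57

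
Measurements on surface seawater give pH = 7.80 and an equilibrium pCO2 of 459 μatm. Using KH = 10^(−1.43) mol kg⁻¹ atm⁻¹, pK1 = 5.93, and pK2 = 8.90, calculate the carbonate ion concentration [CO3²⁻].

[CO3²⁻] = 0.100 mmol/kg

[CO2*] = KH · pCO2 = 10^(−1.43) × 459×10^-6 = 1.705×10^-5 mol/kg
α₀ = 1/(1 + K1/[H⁺] + K1K2/[H⁺]²) = 1/(1 + 10^+1.87 + 10^+0.77) = 0.01234
DIC = [CO2*]/α₀ = 1.705×10^-5 / 0.01234 = 1.382 mmol/kg
[CO3²⁻] = α₂·DIC; α₂ = 0.07268, so [CO3²⁻] = 0.07268 × 1.382 = 0.100 mmol/kg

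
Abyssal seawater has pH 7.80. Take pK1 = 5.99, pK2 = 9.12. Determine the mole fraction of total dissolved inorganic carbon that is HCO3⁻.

α₁ = 1 / (1 + [H⁺]/K1 + K2/[H⁺]) = 1 / (1 + 10^-1.81 + 10^-1.32)
   = 1 / (1 + 0.015488 + 0.047863) = 1/1.0634 = 0.9404

α₁ = 0.940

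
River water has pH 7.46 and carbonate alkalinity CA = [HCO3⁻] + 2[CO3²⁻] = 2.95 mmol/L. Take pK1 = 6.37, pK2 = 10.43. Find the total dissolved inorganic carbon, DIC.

DIC = 3.19 mmol/L

CA = [HCO3⁻] + 2[CO3²⁻] = (α₁ + 2α₂)·DIC
At pH 7.46: [H⁺]/K1 = 10^-1.09 = 0.081283, K2/[H⁺] = 10^-2.97 = 0.0010715
α₁ = 1/(1 + 0.081283 + 0.0010715) = 1/1.0824 = 0.9239; α₂ = α₁·K2/[H⁺] = 0.0009900
α₁ + 2α₂ = 0.9259
DIC = CA / (α₁ + 2α₂) = 2.95 / 0.9259 = 3.19 mmol/L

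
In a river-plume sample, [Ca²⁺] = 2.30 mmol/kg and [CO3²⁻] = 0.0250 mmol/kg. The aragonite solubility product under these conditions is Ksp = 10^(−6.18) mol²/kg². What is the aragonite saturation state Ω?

Ksp = 10^(−6.18) = 6.607×10^-7
Ω = [Ca²⁺][CO3²⁻]/Ksp = (2.30×10^-3)(0.0250×10^-3) / 6.607×10^-7 = 0.0870

Ω = 0.0870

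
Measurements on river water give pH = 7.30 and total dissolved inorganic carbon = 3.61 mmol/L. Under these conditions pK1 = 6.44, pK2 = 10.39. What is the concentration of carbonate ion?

α₂ = 1 / (1 + [H⁺]/K2 + [H⁺]²/(K1K2)) = 1 / (1 + 10^+3.09 + 10^+2.23)
   = 1 / (1 + 1230.3 + 169.82) = 1/1401.1 = 0.0007137
[CO3²⁻] = α₂ × DIC = 0.0007137 × 3.61 = 0.00258 mmol/L = 2.58 μmol/L

[CO3²⁻] = 2.58 μmol/L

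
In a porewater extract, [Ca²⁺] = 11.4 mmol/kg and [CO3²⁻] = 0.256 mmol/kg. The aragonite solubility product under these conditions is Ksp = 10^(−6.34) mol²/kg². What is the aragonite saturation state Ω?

Ω = 6.38

Ksp = 10^(−6.34) = 4.571×10^-7
Ω = [Ca²⁺][CO3²⁻]/Ksp = (11.4×10^-3)(0.256×10^-3) / 4.571×10^-7 = 6.38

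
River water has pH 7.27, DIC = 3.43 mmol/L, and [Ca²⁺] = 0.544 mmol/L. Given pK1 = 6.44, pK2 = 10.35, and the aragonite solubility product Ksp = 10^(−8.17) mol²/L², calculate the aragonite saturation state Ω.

α₂ = 1 / (1 + [H⁺]/K2 + [H⁺]²/(K1K2)) = 1 / (1 + 10^+3.08 + 10^+2.25)
   = 1 / (1 + 1202.3 + 177.83) = 1/1381.1 = 0.0007241
[CO3²⁻] = α₂ × DIC = 0.0007241 × 3.43 = 0.002484 mmol/L = 2.484 μmol/L
Ksp = 10^(−8.17) = 6.761×10^-9
Ω = [Ca²⁺][CO3²⁻]/Ksp = (0.544×10^-3)(2.484×10^-6) / 6.761×10^-9 = 0.200

Ω = 0.200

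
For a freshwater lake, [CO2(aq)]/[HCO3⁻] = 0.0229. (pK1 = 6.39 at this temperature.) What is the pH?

From K1 = [H⁺][HCO3⁻]/[CO2(aq)]:  pH = pK1 − log₁₀([CO2(aq)]/[HCO3⁻])
log₁₀(0.0229) = -1.640
pH = 6.39 − (-1.640) = 8.03

pH = 8.03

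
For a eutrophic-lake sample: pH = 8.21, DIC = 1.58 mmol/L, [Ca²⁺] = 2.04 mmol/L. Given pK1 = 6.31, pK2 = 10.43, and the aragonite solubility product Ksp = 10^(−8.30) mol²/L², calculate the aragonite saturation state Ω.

α₂ = 1 / (1 + [H⁺]/K2 + [H⁺]²/(K1K2)) = 1 / (1 + 10^+2.22 + 10^+0.32)
   = 1 / (1 + 165.96 + 2.0893) = 1/169.05 = 0.005915
[CO3²⁻] = α₂ × DIC = 0.005915 × 1.58 = 0.009346 mmol/L = 9.346 μmol/L
Ksp = 10^(−8.30) = 5.012×10^-9
Ω = [Ca²⁺][CO3²⁻]/Ksp = (2.04×10^-3)(9.346×10^-6) / 5.012×10^-9 = 3.80

Ω = 3.80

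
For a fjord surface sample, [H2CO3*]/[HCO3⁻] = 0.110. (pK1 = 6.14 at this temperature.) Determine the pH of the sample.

From K1 = [H⁺][HCO3⁻]/[H2CO3*]:  pH = pK1 − log₁₀([H2CO3*]/[HCO3⁻])
log₁₀(0.110) = -0.959
pH = 6.14 − (-0.959) = 7.10

pH = 7.10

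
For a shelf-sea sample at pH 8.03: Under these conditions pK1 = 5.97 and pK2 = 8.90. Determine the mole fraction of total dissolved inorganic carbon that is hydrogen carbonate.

α₁ = 0.874

α₁ = 1 / (1 + [H⁺]/K1 + K2/[H⁺]) = 1 / (1 + 10^-2.06 + 10^-0.87)
   = 1 / (1 + 0.0087096 + 0.13490) = 1/1.1436 = 0.8744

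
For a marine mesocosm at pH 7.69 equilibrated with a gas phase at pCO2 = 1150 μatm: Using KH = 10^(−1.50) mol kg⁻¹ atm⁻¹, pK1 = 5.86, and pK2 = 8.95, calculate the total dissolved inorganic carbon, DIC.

[CO2*] = KH · pCO2 = 10^(−1.50) × 1150×10^-6 = 3.637×10^-5 mol/kg
α₀ = 1/(1 + K1/[H⁺] + K1K2/[H⁺]²) = 1/(1 + 10^+1.83 + 10^+0.57) = 0.01383
DIC = [CO2*]/α₀ = 3.637×10^-5 / 0.01383 = 2.63 mmol/kg

DIC = 2.63 mmol/kg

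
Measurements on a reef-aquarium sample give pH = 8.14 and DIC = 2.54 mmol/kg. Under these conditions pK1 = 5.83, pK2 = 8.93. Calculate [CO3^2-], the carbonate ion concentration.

[CO3²⁻] = 0.353 mmol/kg

α₂ = 1 / (1 + [H⁺]/K2 + [H⁺]²/(K1K2)) = 1 / (1 + 10^+0.79 + 10^-1.52)
   = 1 / (1 + 6.1660 + 0.030200) = 1/7.1961 = 0.1390
[CO3²⁻] = α₂ × DIC = 0.1390 × 2.54 = 0.353 mmol/kg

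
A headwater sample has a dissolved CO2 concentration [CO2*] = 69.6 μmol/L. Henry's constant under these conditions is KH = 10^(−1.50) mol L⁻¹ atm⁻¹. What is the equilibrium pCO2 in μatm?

KH = 10^(−1.50) = 3.162×10^-2 mol L⁻¹ atm⁻¹
pCO2 = [CO2*]/KH = 69.6×10^-6 / 3.162×10^-2 = 2.20×10^-3 atm = 2200 μatm

pCO2 = 2200 μatm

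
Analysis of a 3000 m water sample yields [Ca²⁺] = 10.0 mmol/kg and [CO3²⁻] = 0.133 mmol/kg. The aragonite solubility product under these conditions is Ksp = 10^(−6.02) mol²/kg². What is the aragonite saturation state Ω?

Ksp = 10^(−6.02) = 9.550×10^-7
Ω = [Ca²⁺][CO3²⁻]/Ksp = (10.0×10^-3)(0.133×10^-3) / 9.550×10^-7 = 1.39

Ω = 1.39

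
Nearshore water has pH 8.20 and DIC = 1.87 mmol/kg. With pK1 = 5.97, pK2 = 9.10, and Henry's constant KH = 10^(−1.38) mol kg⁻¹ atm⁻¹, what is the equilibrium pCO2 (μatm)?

pCO2 = 233 μatm

α₀ = 1 / (1 + K1/[H⁺] + K1K2/[H⁺]²) = 1 / (1 + 10^+2.23 + 10^+1.33)
   = 1 / (1 + 169.82 + 21.380) = 1/192.20 = 0.005203
[CO2*] = α₀ × DIC = 0.005203 × 1.87 = 0.009729 mmol/kg = 9.729 μmol/kg
pCO2 = [CO2*]/KH = 9.729×10^-6 / 4.169×10^-2 = 233 μatm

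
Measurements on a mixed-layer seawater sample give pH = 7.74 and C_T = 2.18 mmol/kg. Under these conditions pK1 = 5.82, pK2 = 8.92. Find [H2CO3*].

[CO2*] = 0.0243 mmol/kg

α₀ = 1 / (1 + K1/[H⁺] + K1K2/[H⁺]²) = 1 / (1 + 10^+1.92 + 10^+0.74)
   = 1 / (1 + 83.176 + 5.4954) = 1/89.672 = 0.01115
[CO2*] = α₀ × DIC = 0.01115 × 2.18 = 0.0243 mmol/kg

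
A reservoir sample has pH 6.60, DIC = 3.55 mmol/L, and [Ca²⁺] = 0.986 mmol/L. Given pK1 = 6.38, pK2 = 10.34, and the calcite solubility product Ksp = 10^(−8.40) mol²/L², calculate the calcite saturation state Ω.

α₂ = 1 / (1 + [H⁺]/K2 + [H⁺]²/(K1K2)) = 1 / (1 + 10^+3.74 + 10^+3.52)
   = 1 / (1 + 5495.4 + 3311.3) = 1/8807.7 = 0.0001135
[CO3²⁻] = α₂ × DIC = 0.0001135 × 3.55 = 0.0004031 mmol/L = 0.4031 μmol/L
Ksp = 10^(−8.40) = 3.981×10^-9
Ω = [Ca²⁺][CO3²⁻]/Ksp = (0.986×10^-3)(4.031×10^-7) / 3.981×10^-9 = 0.0998

Ω = 0.0998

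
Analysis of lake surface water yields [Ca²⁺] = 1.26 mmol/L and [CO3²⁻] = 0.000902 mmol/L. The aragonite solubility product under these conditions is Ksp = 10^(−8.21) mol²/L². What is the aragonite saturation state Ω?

Ω = 0.184

Ksp = 10^(−8.21) = 6.166×10^-9
Ω = [Ca²⁺][CO3²⁻]/Ksp = (1.26×10^-3)(0.000902×10^-3) / 6.166×10^-9 = 0.184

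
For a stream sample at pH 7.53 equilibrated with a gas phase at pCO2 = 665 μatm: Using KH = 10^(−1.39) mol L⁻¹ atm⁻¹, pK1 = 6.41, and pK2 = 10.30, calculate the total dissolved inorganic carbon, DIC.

DIC = 0.385 mmol/L

[CO2*] = KH · pCO2 = 10^(−1.39) × 665×10^-6 = 2.709×10^-5 mol/L
α₀ = 1/(1 + K1/[H⁺] + K1K2/[H⁺]²) = 1/(1 + 10^+1.12 + 10^-1.65) = 0.07040
DIC = [CO2*]/α₀ = 2.709×10^-5 / 0.07040 = 0.385 mmol/L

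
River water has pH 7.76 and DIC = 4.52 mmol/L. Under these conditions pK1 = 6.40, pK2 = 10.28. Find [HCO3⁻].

[HCO3⁻] = 4.32 mmol/L

α₁ = 1 / (1 + [H⁺]/K1 + K2/[H⁺]) = 1 / (1 + 10^-1.36 + 10^-2.52)
   = 1 / (1 + 0.043652 + 0.0030200) = 1/1.0467 = 0.9554
[HCO3⁻] = α₁ × DIC = 0.9554 × 4.52 = 4.32 mmol/L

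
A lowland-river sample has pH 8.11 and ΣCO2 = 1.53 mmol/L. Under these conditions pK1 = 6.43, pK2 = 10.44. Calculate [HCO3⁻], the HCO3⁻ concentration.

[HCO3⁻] = 1.49 mmol/L

α₁ = 1 / (1 + [H⁺]/K1 + K2/[H⁺]) = 1 / (1 + 10^-1.68 + 10^-2.33)
   = 1 / (1 + 0.020893 + 0.0046774) = 1/1.0256 = 0.9751
[HCO3⁻] = α₁ × DIC = 0.9751 × 1.53 = 1.49 mmol/L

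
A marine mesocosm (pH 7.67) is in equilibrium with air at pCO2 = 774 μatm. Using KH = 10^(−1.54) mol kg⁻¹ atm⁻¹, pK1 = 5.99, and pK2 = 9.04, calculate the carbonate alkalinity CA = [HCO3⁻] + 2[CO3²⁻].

CA = 1.16 mmol/kg

[CO2*] = KH · pCO2 = 10^(−1.54) × 774×10^-6 = 2.232×10^-5 mol/kg
α₀ = 1/(1 + K1/[H⁺] + K1K2/[H⁺]²) = 1/(1 + 10^+1.68 + 10^+0.31) = 0.01964
DIC = [CO2*]/α₀ = 2.232×10^-5 / 0.01964 = 1.136 mmol/kg
CA = (α₁ + 2α₂)·DIC = (0.9402 + 2×0.04011) × 1.136 = 1.16 mmol/kg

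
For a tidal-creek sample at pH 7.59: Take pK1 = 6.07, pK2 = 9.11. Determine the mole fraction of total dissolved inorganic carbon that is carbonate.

α₂ = 0.0285

α₂ = 1 / (1 + [H⁺]/K2 + [H⁺]²/(K1K2)) = 1 / (1 + 10^+1.52 + 10^+0.00)
   = 1 / (1 + 33.113 + 1.0000) = 1/35.113 = 0.02848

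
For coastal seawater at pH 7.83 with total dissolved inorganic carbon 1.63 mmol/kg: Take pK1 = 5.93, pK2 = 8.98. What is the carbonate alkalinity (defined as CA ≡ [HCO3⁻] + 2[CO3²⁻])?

CA = 1.72 mmol/kg

CA = [HCO3⁻] + 2[CO3²⁻] = (α₁ + 2α₂)·DIC
At pH 7.83: [H⁺]/K1 = 10^-1.90 = 0.012589, K2/[H⁺] = 10^-1.15 = 0.070795
α₁ = 1/(1 + 0.012589 + 0.070795) = 1/1.0834 = 0.9230; α₂ = α₁·K2/[H⁺] = 0.06535
α₁ + 2α₂ = 1.0537
CA = 1.0537 × 1.63 = 1.72 mmol/kg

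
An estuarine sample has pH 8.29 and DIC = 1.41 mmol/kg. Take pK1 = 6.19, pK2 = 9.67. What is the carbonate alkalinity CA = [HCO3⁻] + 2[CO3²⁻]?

CA = [HCO3⁻] + 2[CO3²⁻] = (α₁ + 2α₂)·DIC
At pH 8.29: [H⁺]/K1 = 10^-2.10 = 0.0079433, K2/[H⁺] = 10^-1.38 = 0.041687
α₁ = 1/(1 + 0.0079433 + 0.041687) = 1/1.0496 = 0.9527; α₂ = α₁·K2/[H⁺] = 0.03972
α₁ + 2α₂ = 1.0321
CA = 1.0321 × 1.41 = 1.46 mmol/kg

CA = 1.46 mmol/kg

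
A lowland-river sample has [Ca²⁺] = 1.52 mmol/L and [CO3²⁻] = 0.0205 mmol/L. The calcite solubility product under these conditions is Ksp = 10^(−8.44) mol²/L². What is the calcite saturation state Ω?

Ksp = 10^(−8.44) = 3.631×10^-9
Ω = [Ca²⁺][CO3²⁻]/Ksp = (1.52×10^-3)(0.0205×10^-3) / 3.631×10^-9 = 8.58

Ω = 8.58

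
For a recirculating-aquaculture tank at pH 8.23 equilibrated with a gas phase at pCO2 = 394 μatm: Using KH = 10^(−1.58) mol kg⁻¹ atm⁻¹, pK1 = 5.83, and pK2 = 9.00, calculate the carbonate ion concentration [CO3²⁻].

[CO3²⁻] = 0.442 mmol/kg

[CO2*] = KH · pCO2 = 10^(−1.58) × 394×10^-6 = 1.036×10^-5 mol/kg
α₀ = 1/(1 + K1/[H⁺] + K1K2/[H⁺]²) = 1/(1 + 10^+2.40 + 10^+1.63) = 0.003392
DIC = [CO2*]/α₀ = 1.036×10^-5 / 0.003392 = 3.056 mmol/kg
[CO3²⁻] = α₂·DIC; α₂ = 0.1447, so [CO3²⁻] = 0.1447 × 3.056 = 0.442 mmol/kg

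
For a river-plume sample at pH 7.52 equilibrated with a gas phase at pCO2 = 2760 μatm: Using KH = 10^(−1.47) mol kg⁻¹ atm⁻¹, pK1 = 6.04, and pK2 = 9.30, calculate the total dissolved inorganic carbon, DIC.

DIC = 2.96 mmol/kg

[CO2*] = KH · pCO2 = 10^(−1.47) × 2760×10^-6 = 9.352×10^-5 mol/kg
α₀ = 1/(1 + K1/[H⁺] + K1K2/[H⁺]²) = 1/(1 + 10^+1.48 + 10^-0.30) = 0.03155
DIC = [CO2*]/α₀ = 9.352×10^-5 / 0.03155 = 2.96 mmol/kg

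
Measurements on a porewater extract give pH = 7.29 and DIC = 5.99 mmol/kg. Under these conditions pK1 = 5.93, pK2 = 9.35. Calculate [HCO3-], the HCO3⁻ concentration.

[HCO3⁻] = 5.69 mmol/kg

α₁ = 1 / (1 + [H⁺]/K1 + K2/[H⁺]) = 1 / (1 + 10^-1.36 + 10^-2.06)
   = 1 / (1 + 0.043652 + 0.0087096) = 1/1.0524 = 0.9502
[HCO3⁻] = α₁ × DIC = 0.9502 × 5.99 = 5.69 mmol/kg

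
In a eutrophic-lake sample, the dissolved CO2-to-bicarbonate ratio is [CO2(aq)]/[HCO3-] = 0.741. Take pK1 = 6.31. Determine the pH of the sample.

From K1 = [H⁺][HCO3-]/[CO2(aq)]:  pH = pK1 − log₁₀([CO2(aq)]/[HCO3-])
log₁₀(0.741) = -0.130
pH = 6.31 − (-0.130) = 6.44

pH = 6.44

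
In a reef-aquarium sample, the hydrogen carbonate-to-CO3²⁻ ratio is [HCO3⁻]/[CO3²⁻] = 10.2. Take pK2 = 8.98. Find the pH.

pH = 7.97

From K2 = [H⁺][CO3²⁻]/[HCO3⁻]:  pH = pK2 − log₁₀([HCO3⁻]/[CO3²⁻])
log₁₀(10.2) = +1.009
pH = 8.98 − (+1.009) = 7.97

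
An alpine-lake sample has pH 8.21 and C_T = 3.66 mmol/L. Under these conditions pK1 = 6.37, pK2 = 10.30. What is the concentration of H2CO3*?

α₀ = 1 / (1 + K1/[H⁺] + K1K2/[H⁺]²) = 1 / (1 + 10^+1.84 + 10^-0.25)
   = 1 / (1 + 69.183 + 0.56234) = 1/70.745 = 0.01414
[CO2*] = α₀ × DIC = 0.01414 × 3.66 = 0.0517 mmol/L

[CO2*] = 0.0517 mmol/L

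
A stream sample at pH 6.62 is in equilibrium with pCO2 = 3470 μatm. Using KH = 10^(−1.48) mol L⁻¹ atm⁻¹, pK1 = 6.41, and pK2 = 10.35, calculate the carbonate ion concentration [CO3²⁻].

[CO3²⁻] = 0.0347 μmol/L

[CO2*] = KH · pCO2 = 10^(−1.48) × 3470×10^-6 = 1.149×10^-4 mol/L
α₀ = 1/(1 + K1/[H⁺] + K1K2/[H⁺]²) = 1/(1 + 10^+0.21 + 10^-3.52) = 0.3814
DIC = [CO2*]/α₀ = 1.149×10^-4 / 0.3814 = 0.3013 mmol/L
[CO3²⁻] = α₂·DIC; α₂ = 0.0001152, so [CO3²⁻] = 0.0001152 × 0.3013 = 3.47×10^-5 mmol/L = 0.0347 μmol/L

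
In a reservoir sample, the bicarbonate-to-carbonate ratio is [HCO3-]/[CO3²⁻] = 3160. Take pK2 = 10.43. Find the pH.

pH = 6.93

From K2 = [H⁺][CO3²⁻]/[HCO3-]:  pH = pK2 − log₁₀([HCO3-]/[CO3²⁻])
log₁₀(3160) = +3.500
pH = 10.43 − (+3.500) = 6.93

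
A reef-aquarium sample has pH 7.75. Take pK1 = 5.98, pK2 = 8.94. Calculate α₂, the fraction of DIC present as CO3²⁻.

α₂ = 0.0597

α₂ = 1 / (1 + [H⁺]/K2 + [H⁺]²/(K1K2)) = 1 / (1 + 10^+1.19 + 10^-0.58)
   = 1 / (1 + 15.488 + 0.26303) = 1/16.751 = 0.05970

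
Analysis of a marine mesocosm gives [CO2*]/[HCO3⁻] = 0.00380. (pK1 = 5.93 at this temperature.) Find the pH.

pH = 8.35

From K1 = [H⁺][HCO3⁻]/[CO2*]:  pH = pK1 − log₁₀([CO2*]/[HCO3⁻])
log₁₀(0.00380) = -2.420
pH = 5.93 − (-2.420) = 8.35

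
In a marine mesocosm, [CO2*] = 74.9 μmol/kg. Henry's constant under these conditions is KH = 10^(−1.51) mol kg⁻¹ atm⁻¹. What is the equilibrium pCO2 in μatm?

pCO2 = 2420 μatm

KH = 10^(−1.51) = 3.090×10^-2 mol kg⁻¹ atm⁻¹
pCO2 = [CO2*]/KH = 74.9×10^-6 / 3.090×10^-2 = 2.42×10^-3 atm = 2420 μatm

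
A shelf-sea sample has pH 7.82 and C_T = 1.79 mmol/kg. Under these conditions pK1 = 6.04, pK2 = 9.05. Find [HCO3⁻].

α₁ = 1 / (1 + [H⁺]/K1 + K2/[H⁺]) = 1 / (1 + 10^-1.78 + 10^-1.23)
   = 1 / (1 + 0.016596 + 0.058884) = 1/1.0755 = 0.9298
[HCO3⁻] = α₁ × DIC = 0.9298 × 1.79 = 1.66 mmol/kg

[HCO3⁻] = 1.66 mmol/kg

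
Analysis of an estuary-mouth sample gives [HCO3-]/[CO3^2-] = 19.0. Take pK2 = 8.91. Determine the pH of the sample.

pH = 7.63

From K2 = [H⁺][CO3^2-]/[HCO3-]:  pH = pK2 − log₁₀([HCO3-]/[CO3^2-])
log₁₀(19.0) = +1.279
pH = 8.91 − (+1.279) = 7.63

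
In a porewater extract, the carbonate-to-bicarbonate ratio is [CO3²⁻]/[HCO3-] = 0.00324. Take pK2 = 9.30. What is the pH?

From K2 = [H⁺][CO3²⁻]/[HCO3-]:  pH = pK2 + log₁₀([CO3²⁻]/[HCO3-])
log₁₀(0.00324) = -2.489
pH = 9.30 + (-2.489) = 6.81

pH = 6.81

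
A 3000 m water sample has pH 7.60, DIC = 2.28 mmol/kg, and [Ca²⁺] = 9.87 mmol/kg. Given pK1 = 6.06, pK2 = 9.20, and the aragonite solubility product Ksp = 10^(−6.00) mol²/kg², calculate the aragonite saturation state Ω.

α₂ = 1 / (1 + [H⁺]/K2 + [H⁺]²/(K1K2)) = 1 / (1 + 10^+1.60 + 10^+0.06)
   = 1 / (1 + 39.811 + 1.1482) = 1/41.959 = 0.02383
[CO3²⁻] = α₂ × DIC = 0.02383 × 2.28 = 0.05434 mmol/kg
Ksp = 10^(−6.00) = 1.000×10^-6
Ω = [Ca²⁺][CO3²⁻]/Ksp = (9.87×10^-3)(5.434×10^-5) / 1.000×10^-6 = 0.536

Ω = 0.536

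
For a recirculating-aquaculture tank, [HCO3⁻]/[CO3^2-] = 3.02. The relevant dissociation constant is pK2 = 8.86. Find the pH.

pH = 8.38

From K2 = [H⁺][CO3^2-]/[HCO3⁻]:  pH = pK2 − log₁₀([HCO3⁻]/[CO3^2-])
log₁₀(3.02) = +0.480
pH = 8.86 − (+0.480) = 8.38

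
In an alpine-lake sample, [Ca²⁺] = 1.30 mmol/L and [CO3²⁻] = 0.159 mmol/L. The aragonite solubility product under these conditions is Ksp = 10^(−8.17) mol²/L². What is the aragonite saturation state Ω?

Ksp = 10^(−8.17) = 6.761×10^-9
Ω = [Ca²⁺][CO3²⁻]/Ksp = (1.30×10^-3)(0.159×10^-3) / 6.761×10^-9 = 30.6

Ω = 30.6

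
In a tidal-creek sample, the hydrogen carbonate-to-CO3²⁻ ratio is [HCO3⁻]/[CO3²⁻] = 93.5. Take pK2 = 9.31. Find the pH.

From K2 = [H⁺][CO3²⁻]/[HCO3⁻]:  pH = pK2 − log₁₀([HCO3⁻]/[CO3²⁻])
log₁₀(93.5) = +1.971
pH = 9.31 − (+1.971) = 7.34

pH = 7.34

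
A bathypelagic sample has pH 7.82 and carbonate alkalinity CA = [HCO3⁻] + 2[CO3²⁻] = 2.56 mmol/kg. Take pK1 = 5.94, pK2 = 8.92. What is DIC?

CA = [HCO3⁻] + 2[CO3²⁻] = (α₁ + 2α₂)·DIC
At pH 7.82: [H⁺]/K1 = 10^-1.88 = 0.013183, K2/[H⁺] = 10^-1.10 = 0.079433
α₁ = 1/(1 + 0.013183 + 0.079433) = 1/1.0926 = 0.9152; α₂ = α₁·K2/[H⁺] = 0.07270
α₁ + 2α₂ = 1.0606
DIC = CA / (α₁ + 2α₂) = 2.56 / 1.0606 = 2.41 mmol/kg

DIC = 2.41 mmol/kg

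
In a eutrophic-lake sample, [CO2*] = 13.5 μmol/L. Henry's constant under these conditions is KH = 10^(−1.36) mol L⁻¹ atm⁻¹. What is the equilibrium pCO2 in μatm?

pCO2 = 309 μatm

KH = 10^(−1.36) = 4.365×10^-2 mol L⁻¹ atm⁻¹
pCO2 = [CO2*]/KH = 13.5×10^-6 / 4.365×10^-2 = 3.09×10^-4 atm = 309 μatm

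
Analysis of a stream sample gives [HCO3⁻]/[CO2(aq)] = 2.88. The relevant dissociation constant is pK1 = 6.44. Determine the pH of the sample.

pH = 6.90

From K1 = [H⁺][HCO3⁻]/[CO2(aq)]:  pH = pK1 + log₁₀([HCO3⁻]/[CO2(aq)])
log₁₀(2.88) = +0.459
pH = 6.44 + (+0.459) = 6.90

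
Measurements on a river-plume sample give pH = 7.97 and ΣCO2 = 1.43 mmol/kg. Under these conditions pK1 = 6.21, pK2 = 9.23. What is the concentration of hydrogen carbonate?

[HCO3⁻] = 1.33 mmol/kg

α₁ = 1 / (1 + [H⁺]/K1 + K2/[H⁺]) = 1 / (1 + 10^-1.76 + 10^-1.26)
   = 1 / (1 + 0.017378 + 0.054954) = 1/1.0723 = 0.9325
[HCO3⁻] = α₁ × DIC = 0.9325 × 1.43 = 1.33 mmol/kg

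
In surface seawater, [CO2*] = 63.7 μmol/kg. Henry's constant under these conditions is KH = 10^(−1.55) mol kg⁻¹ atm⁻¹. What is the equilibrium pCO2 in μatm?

pCO2 = 2260 μatm

KH = 10^(−1.55) = 2.818×10^-2 mol kg⁻¹ atm⁻¹
pCO2 = [CO2*]/KH = 63.7×10^-6 / 2.818×10^-2 = 2.26×10^-3 atm = 2260 μatm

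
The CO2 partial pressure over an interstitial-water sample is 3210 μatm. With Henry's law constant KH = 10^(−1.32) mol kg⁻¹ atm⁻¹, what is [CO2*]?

KH = 10^(−1.32) = 4.786×10^-2 mol kg⁻¹ atm⁻¹
[CO2*] = KH · pCO2 = 4.786×10^-2 × 3210×10^-6 atm = 1.54×10^-4 mol/kg

[CO2*] = 154 μmol/kg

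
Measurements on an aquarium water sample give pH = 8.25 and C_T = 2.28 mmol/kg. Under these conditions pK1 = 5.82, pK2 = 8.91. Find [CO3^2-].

α₂ = 1 / (1 + [H⁺]/K2 + [H⁺]²/(K1K2)) = 1 / (1 + 10^+0.66 + 10^-1.77)
   = 1 / (1 + 4.5709 + 0.016982) = 1/5.5879 = 0.1790
[CO3²⁻] = α₂ × DIC = 0.1790 × 2.28 = 0.408 mmol/kg

[CO3²⁻] = 0.408 mmol/kg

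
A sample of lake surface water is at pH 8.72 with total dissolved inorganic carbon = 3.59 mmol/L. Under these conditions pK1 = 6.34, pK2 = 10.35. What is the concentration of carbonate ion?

[CO3²⁻] = 0.0819 mmol/L

α₂ = 1 / (1 + [H⁺]/K2 + [H⁺]²/(K1K2)) = 1 / (1 + 10^+1.63 + 10^-0.75)
   = 1 / (1 + 42.658 + 0.17783) = 1/43.836 = 0.02281
[CO3²⁻] = α₂ × DIC = 0.02281 × 3.59 = 0.0819 mmol/L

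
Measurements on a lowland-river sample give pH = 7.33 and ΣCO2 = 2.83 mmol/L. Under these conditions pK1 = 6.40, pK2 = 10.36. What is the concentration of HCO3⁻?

α₁ = 1 / (1 + [H⁺]/K1 + K2/[H⁺]) = 1 / (1 + 10^-0.93 + 10^-3.03)
   = 1 / (1 + 0.11749 + 0.00093325) = 1/1.1184 = 0.8941
[HCO3⁻] = α₁ × DIC = 0.8941 × 2.83 = 2.53 mmol/L

[HCO3⁻] = 2.53 mmol/L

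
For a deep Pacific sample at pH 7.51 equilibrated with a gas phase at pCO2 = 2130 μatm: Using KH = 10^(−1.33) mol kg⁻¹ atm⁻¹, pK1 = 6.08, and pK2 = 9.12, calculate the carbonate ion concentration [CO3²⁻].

[CO2*] = KH · pCO2 = 10^(−1.33) × 2130×10^-6 = 9.963×10^-5 mol/kg
α₀ = 1/(1 + K1/[H⁺] + K1K2/[H⁺]²) = 1/(1 + 10^+1.43 + 10^-0.18) = 0.03499
DIC = [CO2*]/α₀ = 9.963×10^-5 / 0.03499 = 2.847 mmol/kg
[CO3²⁻] = α₂·DIC; α₂ = 0.02312, so [CO3²⁻] = 0.02312 × 2.847 = 0.0658 mmol/kg

[CO3²⁻] = 0.0658 mmol/kg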